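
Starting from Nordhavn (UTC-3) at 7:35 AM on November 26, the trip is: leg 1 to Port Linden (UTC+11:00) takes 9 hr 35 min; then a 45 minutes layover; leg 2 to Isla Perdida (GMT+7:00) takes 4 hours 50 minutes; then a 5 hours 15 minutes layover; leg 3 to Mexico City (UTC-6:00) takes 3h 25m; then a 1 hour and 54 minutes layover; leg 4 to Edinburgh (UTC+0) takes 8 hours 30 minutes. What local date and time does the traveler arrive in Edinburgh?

Convert departure to UTC: 7:35 AM + 3:00 = 10:35 AM UTC on Nov 26.
Add 9 hours and 35 minutes leg 1 → 8:10 PM UTC.
Add 45 minutes layover in Port Linden → 8:55 PM UTC.
Add 4 hours and 50 minutes leg 2 → 1:45 AM UTC (Nov 27).
Add 5 hours and 15 minutes layover in Isla Perdida → 7:00 AM UTC.
Add 3 hours and 25 minutes leg 3 → 10:25 AM UTC.
Add 1 hour and 54 minutes layover in Mexico City → 12:19 PM UTC.
Add 8 hours and 30 minutes leg 4 → 8:49 PM UTC.
Edinburgh is UTC+0, so local arrival is the same: 8:49 PM on Nov 27.

8:49 PM on Nov 27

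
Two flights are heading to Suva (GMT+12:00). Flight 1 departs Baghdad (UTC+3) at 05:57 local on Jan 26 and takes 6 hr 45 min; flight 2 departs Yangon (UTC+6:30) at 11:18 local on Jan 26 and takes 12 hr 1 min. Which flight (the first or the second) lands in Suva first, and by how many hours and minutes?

Flight 1 in UTC: 05:57 − 3:00 = 02:57 on Jan 26.
+6 hours and 45 minutes → arrive 09:42 UTC on Jan 26.
Flight 2 in UTC: 11:18 − 6:30 = 04:48 on Jan 26.
+12 hours and 1 minute → arrive 16:49 UTC on Jan 26.
Flight 1 lands earlier by 7 hours 7 minutes.

the first, by 7 hours 7 minutes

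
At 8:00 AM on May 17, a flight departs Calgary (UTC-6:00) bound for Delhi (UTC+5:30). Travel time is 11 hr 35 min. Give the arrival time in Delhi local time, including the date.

Convert departure to UTC: 8:00 AM + 6:00 = 2:00 PM UTC on May 17.
Add 11 hours and 35 minutes travel time → 1:35 AM UTC (May 18).
Delhi is UTC+5:30, so local arrival = 1:35 AM + 5:30 = 7:05 AM on May 18.

7:05 AM on May 18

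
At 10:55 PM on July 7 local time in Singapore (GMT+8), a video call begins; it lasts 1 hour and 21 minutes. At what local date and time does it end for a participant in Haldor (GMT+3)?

7:16 PM on Jul 7

Convert start to UTC: 10:55 PM − 8:00 = 2:55 PM UTC on Jul 7.
Add 1 hour and 21 minutes duration → 4:16 PM UTC.
Haldor is UTC+3:00, so local end time = 4:16 PM + 3:00 = 7:16 PM on Jul 7.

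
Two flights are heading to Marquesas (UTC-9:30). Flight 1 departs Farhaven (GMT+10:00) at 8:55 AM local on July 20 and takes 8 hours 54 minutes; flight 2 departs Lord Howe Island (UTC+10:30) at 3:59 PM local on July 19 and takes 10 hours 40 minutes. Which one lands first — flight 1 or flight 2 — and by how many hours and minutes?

the second, by 15 hours 40 minutes

Flight 1 in UTC: 8:55 AM − 10:00 = 10:55 PM on Jul 19.
+8 hours and 54 minutes → arrive 7:49 AM UTC on Jul 20.
Flight 2 in UTC: 3:59 PM − 10:30 = 5:29 AM on Jul 19.
+10 hours and 40 minutes → arrive 4:09 PM UTC on Jul 19.
Flight 2 lands earlier by 15 hours 40 minutes.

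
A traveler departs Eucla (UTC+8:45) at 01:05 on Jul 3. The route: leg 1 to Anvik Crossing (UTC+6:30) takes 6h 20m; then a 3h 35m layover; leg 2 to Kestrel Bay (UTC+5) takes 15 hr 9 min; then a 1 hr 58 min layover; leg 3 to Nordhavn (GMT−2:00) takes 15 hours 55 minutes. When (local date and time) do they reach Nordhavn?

09:17 on Jul 4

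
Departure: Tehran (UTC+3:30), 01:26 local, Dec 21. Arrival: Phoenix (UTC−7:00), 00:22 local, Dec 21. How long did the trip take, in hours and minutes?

9 hours 26 minutes

Departure in UTC: 01:26 − 3:30 = 21:56 on Dec 20.
Arrival in UTC: 00:22 + 7:00 = 07:22 on Dec 21.
Elapsed = 07:22 − 21:56 (+1 day) = 9 hours 26 minutes.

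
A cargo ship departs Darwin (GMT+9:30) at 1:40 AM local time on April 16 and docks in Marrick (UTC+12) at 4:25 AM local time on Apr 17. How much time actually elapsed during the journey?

Departure in UTC: 1:40 AM − 9:30 = 4:10 PM on Apr 15.
Arrival in UTC: 4:25 AM − 12:00 = 4:25 PM on Apr 16.
Elapsed = 4:25 PM − 4:10 PM (+1 day) = 24 hours 15 minutes.

24 hours 15 minutes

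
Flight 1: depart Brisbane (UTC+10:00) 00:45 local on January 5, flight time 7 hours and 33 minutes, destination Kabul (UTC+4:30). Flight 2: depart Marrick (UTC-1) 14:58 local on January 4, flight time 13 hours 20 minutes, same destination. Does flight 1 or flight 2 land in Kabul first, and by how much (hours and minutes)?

the first, by 7 hours

Flight 1 in UTC: 00:45 − 10:00 = 14:45 on Jan 4.
+7 hours 33 minutes → arrive 22:18 UTC on Jan 4.
Flight 2 in UTC: 14:58 + 1:00 = 15:58 on Jan 4.
+13 hours 20 minutes → arrive 05:18 UTC on Jan 5.
Flight 1 lands earlier by 7 hours.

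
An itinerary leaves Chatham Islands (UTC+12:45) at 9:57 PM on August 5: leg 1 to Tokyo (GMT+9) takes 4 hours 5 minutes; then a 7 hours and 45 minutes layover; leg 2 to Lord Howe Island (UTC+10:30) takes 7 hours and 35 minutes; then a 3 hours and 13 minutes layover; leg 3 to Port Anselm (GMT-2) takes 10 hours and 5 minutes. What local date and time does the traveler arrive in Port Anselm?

3:55 PM on August 6

Convert departure to UTC: 9:57 PM − 12:45 = 9:12 AM UTC on Aug 5.
Add 4 hours and 5 minutes leg 1 → 1:17 PM UTC.
Add 7 hours and 45 minutes layover in Tokyo → 9:02 PM UTC.
Add 7 hours 35 minutes leg 2 → 4:37 AM UTC (Aug 6).
Add 3 hours and 13 minutes layover in Lord Howe Island → 7:50 AM UTC.
Add 10 hours and 5 minutes leg 3 → 5:55 PM UTC.
Port Anselm is UTC−2:00, so local arrival = 5:55 PM − 2:00 = 3:55 PM on Aug 6.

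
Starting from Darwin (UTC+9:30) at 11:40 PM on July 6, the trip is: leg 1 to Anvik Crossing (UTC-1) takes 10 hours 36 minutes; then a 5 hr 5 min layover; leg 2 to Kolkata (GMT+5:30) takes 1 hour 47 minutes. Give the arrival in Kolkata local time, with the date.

Convert departure to UTC: 11:40 PM − 9:30 = 2:10 PM UTC on Jul 6.
Add 10 hours and 36 minutes leg 1 → 12:46 AM UTC (Jul 7).
Add 5 hours and 5 minutes layover in Anvik Crossing → 5:51 AM UTC.
Add 1 hour and 47 minutes leg 2 → 7:38 AM UTC.
Kolkata is UTC+5:30, so local arrival = 7:38 AM + 5:30 = 1:08 PM on Jul 7.

1:08 PM on Jul 7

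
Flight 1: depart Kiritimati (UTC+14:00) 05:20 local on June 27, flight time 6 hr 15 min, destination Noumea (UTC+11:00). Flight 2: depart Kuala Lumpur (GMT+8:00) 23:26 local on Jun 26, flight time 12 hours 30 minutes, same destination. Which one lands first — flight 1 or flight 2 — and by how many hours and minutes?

Flight 1 in UTC: 05:20 − 14:00 = 15:20 on Jun 26.
+6 hours 15 minutes → arrive 21:35 UTC on Jun 26.
Flight 2 in UTC: 23:26 − 8:00 = 15:26 on Jun 26.
+12 hours 30 minutes → arrive 03:56 UTC on Jun 27.
Flight 1 lands earlier by 6 hours 21 minutes.

the first, by 6 hours 21 minutes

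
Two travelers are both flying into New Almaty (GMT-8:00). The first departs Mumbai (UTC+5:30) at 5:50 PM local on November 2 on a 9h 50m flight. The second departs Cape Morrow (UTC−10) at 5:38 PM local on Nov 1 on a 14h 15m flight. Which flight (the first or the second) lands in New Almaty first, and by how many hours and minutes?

Flight 1 in UTC: 5:50 PM − 5:30 = 12:20 PM on Nov 2.
+9 hours and 50 minutes → arrive 10:10 PM UTC on Nov 2.
Flight 2 in UTC: 5:38 PM + 10:00 = 3:38 AM on Nov 2.
+14 hours and 15 minutes → arrive 5:53 PM UTC on Nov 2.
Flight 2 lands earlier by 4 hours 17 minutes.

the second, by 4 hours 17 minutes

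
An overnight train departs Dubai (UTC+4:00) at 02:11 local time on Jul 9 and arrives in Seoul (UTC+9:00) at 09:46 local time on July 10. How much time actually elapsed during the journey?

26 hours 35 minutes

Seoul is 5:00 ahead of Dubai.
Clock-face elapsed time (ignoring zones) is 31 hours 35 minutes.
Actual elapsed = 31 hours 35 minutes − 5:00 = 26 hours 35 minutes.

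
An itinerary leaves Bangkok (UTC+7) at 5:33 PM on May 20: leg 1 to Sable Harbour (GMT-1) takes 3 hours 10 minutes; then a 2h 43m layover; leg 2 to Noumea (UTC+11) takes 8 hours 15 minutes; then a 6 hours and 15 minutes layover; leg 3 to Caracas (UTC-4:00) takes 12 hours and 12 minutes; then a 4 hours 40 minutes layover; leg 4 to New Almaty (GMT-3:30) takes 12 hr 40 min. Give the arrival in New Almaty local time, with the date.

8:58 AM on May 22

Convert departure to UTC: 5:33 PM − 7:00 = 10:33 AM UTC on May 20.
Add 3 hours and 10 minutes leg 1 → 1:43 PM UTC.
Add 2 hours and 43 minutes layover in Sable Harbour → 4:26 PM UTC.
Add 8 hours and 15 minutes leg 2 → 12:41 AM UTC (May 21).
Add 6 hours 15 minutes layover in Noumea → 6:56 AM UTC.
Add 12 hours 12 minutes leg 3 → 7:08 PM UTC.
Add 4 hours 40 minutes layover in Caracas → 11:48 PM UTC.
Add 12 hours and 40 minutes leg 4 → 12:28 PM UTC (May 22).
New Almaty is UTC−3:30, so local arrival = 12:28 PM − 3:30 = 8:58 AM on May 22.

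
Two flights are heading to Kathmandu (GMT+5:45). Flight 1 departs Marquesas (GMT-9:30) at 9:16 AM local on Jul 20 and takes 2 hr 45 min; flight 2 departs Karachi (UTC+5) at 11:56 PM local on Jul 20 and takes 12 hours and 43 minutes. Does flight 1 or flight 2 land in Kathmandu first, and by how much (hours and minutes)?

the first, by 10 hours 8 minutes

Flight 1 in UTC: 9:16 AM + 9:30 = 6:46 PM on Jul 20.
+2 hours 45 minutes → arrive 9:31 PM UTC on Jul 20.
Flight 2 in UTC: 11:56 PM − 5:00 = 6:56 PM on Jul 20.
+12 hours and 43 minutes → arrive 7:39 AM UTC on Jul 21.
Flight 1 lands earlier by 10 hours 8 minutes.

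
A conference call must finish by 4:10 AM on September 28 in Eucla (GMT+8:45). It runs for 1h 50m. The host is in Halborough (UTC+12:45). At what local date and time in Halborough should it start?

Target end time in UTC: 4:10 AM − 8:45 = 7:25 PM on Sep 27.
Subtract 1 hour and 50 minutes → start 5:35 PM UTC on Sep 27.
Halborough is UTC+12:45: 5:35 PM + 12:45 = 6:20 AM on Sep 28.

6:20 AM on September 28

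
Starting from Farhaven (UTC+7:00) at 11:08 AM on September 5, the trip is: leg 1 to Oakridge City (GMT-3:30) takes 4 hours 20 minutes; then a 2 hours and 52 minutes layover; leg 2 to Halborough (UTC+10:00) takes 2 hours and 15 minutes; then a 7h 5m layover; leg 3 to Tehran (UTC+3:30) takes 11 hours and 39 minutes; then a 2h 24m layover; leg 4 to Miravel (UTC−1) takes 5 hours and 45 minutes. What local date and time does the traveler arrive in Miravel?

Convert departure to UTC: 11:08 AM − 7:00 = 4:08 AM UTC on Sep 5.
Add 4 hours and 20 minutes leg 1 → 8:28 AM UTC.
Add 2 hours 52 minutes layover in Oakridge City → 11:20 AM UTC.
Add 2 hours and 15 minutes leg 2 → 1:35 PM UTC.
Add 7 hours 5 minutes layover in Halborough → 8:40 PM UTC.
Add 11 hours and 39 minutes leg 3 → 8:19 AM UTC (Sep 6).
Add 2 hours and 24 minutes layover in Tehran → 10:43 AM UTC.
Add 5 hours and 45 minutes leg 4 → 4:28 PM UTC.
Miravel is UTC−1:00, so local arrival = 4:28 PM − 1:00 = 3:28 PM on Sep 6.

3:28 PM on September 6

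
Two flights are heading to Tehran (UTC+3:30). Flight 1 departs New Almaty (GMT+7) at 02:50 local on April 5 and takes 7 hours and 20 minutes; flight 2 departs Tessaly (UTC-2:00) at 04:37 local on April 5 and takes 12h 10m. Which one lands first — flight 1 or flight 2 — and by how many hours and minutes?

Flight 1 in UTC: 02:50 − 7:00 = 19:50 on Apr 4.
+7 hours and 20 minutes → arrive 03:10 UTC on Apr 5.
Flight 2 in UTC: 04:37 + 2:00 = 06:37 on Apr 5.
+12 hours and 10 minutes → arrive 18:47 UTC on Apr 5.
Flight 1 lands earlier by 15 hours 37 minutes.

the first, by 15 hours 37 minutes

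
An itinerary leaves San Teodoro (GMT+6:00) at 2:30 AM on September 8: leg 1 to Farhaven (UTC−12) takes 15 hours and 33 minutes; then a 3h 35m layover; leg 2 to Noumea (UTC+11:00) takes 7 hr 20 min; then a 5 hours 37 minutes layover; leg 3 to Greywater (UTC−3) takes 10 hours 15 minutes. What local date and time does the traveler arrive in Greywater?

11:50 AM on September 9

Convert departure to UTC: 2:30 AM − 6:00 = 8:30 PM UTC on Sep 7.
Add 15 hours and 33 minutes leg 1 → 12:03 PM UTC (Sep 8).
Add 3 hours and 35 minutes layover in Farhaven → 3:38 PM UTC.
Add 7 hours and 20 minutes leg 2 → 10:58 PM UTC.
Add 5 hours and 37 minutes layover in Noumea → 4:35 AM UTC (Sep 9).
Add 10 hours and 15 minutes leg 3 → 2:50 PM UTC.
Greywater is UTC−3:00, so local arrival = 2:50 PM − 3:00 = 11:50 AM on Sep 9.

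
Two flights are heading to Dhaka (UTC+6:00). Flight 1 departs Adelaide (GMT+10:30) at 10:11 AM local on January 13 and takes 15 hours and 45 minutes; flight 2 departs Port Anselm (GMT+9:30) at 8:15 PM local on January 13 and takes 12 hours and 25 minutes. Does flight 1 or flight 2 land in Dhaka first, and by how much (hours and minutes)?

Flight 1 in UTC: 10:11 AM − 10:30 = 11:41 PM on Jan 12.
+15 hours 45 minutes → arrive 3:26 PM UTC on Jan 13.
Flight 2 in UTC: 8:15 PM − 9:30 = 10:45 AM on Jan 13.
+12 hours and 25 minutes → arrive 11:10 PM UTC on Jan 13.
Flight 1 lands earlier by 7 hours 44 minutes.

the first, by 7 hours 44 minutes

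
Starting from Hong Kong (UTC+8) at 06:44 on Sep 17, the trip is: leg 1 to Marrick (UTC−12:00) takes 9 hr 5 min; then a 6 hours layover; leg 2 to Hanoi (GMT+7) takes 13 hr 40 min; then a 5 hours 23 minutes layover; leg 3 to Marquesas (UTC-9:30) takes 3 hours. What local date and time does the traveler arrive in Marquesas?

02:22 on September 18

Convert departure to UTC: 06:44 − 8:00 = 22:44 UTC on Sep 16.
Add 9 hours 5 minutes leg 1 → 07:49 UTC (Sep 17).
Add 6 hours layover in Marrick → 13:49 UTC.
Add 13 hours 40 minutes leg 2 → 03:29 UTC (Sep 18).
Add 5 hours and 23 minutes layover in Hanoi → 08:52 UTC.
Add 3 hours leg 3 → 11:52 UTC.
Marquesas is UTC−9:30, so local arrival = 11:52 − 9:30 = 02:22 on Sep 18.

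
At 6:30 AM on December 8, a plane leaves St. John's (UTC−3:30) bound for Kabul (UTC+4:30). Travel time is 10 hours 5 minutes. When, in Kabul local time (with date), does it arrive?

Convert departure to UTC: 6:30 AM + 3:30 = 10:00 AM UTC on Dec 8.
Add 10 hours and 5 minutes travel time → 8:05 PM UTC.
Kabul is UTC+4:30, so local arrival = 8:05 PM + 4:30 = 12:35 AM on Dec 9.

12:35 AM on December 9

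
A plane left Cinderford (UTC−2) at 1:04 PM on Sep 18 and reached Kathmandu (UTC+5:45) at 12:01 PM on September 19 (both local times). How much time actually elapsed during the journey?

Departure in UTC: 1:04 PM + 2:00 = 3:04 PM on Sep 18.
Arrival in UTC: 12:01 PM − 5:45 = 6:16 AM on Sep 19.
Elapsed = 6:16 AM − 3:04 PM (+1 day) = 15 hours 12 minutes.

15 hours 12 minutes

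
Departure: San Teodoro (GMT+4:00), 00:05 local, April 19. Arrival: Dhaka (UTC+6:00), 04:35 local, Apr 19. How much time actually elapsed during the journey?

2 hours 30 minutes

Dhaka is 2:00 ahead of San Teodoro.
Clock-face elapsed time (ignoring zones) is 4 hours 30 minutes.
Actual elapsed = 4 hours 30 minutes − 2:00 = 2 hours 30 minutes.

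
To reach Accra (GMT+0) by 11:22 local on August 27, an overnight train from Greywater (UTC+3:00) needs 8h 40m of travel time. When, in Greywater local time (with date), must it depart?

Target arrival is already UTC: 11:22 on Aug 27.
Subtract 8 hours and 40 minutes → departure 02:42 UTC on Aug 27.
Greywater is UTC+3:00: 02:42 + 3:00 = 05:42 on Aug 27.

05:42 on August 27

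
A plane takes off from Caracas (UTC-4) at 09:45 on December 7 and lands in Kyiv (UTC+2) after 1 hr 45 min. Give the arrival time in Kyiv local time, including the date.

Kyiv is 6:00 ahead of Caracas.
After 1 hour and 45 minutes it is 11:30 in Caracas.
Shift by the zone difference: 11:30 + 6:00 = 17:30 on Dec 7 in Kyiv.

17:30 on December 7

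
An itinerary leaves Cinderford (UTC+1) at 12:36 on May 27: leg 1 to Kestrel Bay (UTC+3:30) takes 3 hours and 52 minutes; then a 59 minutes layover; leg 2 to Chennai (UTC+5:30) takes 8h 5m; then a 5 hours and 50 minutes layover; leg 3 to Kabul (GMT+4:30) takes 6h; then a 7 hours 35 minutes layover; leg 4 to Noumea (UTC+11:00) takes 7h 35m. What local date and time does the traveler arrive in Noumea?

14:32 on May 29

Convert departure to UTC: 12:36 − 1:00 = 11:36 UTC on May 27.
Add 3 hours 52 minutes leg 1 → 15:28 UTC.
Add 59 minutes layover in Kestrel Bay → 16:27 UTC.
Add 8 hours 5 minutes leg 2 → 00:32 UTC (May 28).
Add 5 hours and 50 minutes layover in Chennai → 06:22 UTC.
Add 6 hours leg 3 → 12:22 UTC.
Add 7 hours and 35 minutes layover in Kabul → 19:57 UTC.
Add 7 hours 35 minutes leg 4 → 03:32 UTC (May 29).
Noumea is UTC+11:00, so local arrival = 03:32 + 11:00 = 14:32 on May 29.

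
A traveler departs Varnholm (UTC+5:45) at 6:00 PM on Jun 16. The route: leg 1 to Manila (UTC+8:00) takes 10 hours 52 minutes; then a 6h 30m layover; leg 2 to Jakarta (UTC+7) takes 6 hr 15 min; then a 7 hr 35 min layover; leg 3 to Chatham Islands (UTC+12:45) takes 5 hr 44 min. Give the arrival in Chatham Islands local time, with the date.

Convert departure to UTC: 6:00 PM − 5:45 = 12:15 PM UTC on Jun 16.
Add 10 hours and 52 minutes leg 1 → 11:07 PM UTC.
Add 6 hours 30 minutes layover in Manila → 5:37 AM UTC (Jun 17).
Add 6 hours 15 minutes leg 2 → 11:52 AM UTC.
Add 7 hours and 35 minutes layover in Jakarta → 7:27 PM UTC.
Add 5 hours and 44 minutes leg 3 → 1:11 AM UTC (Jun 18).
Chatham Islands is UTC+12:45, so local arrival = 1:11 AM + 12:45 = 1:56 PM on Jun 18.

1:56 PM on Jun 18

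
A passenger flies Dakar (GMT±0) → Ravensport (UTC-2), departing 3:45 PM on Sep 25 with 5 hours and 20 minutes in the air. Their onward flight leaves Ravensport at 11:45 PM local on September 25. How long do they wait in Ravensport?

4 hours 40 minutes

Dakar is at UTC+0, so departure is already 3:45 PM UTC on Sep 25.
Add 5 hours and 20 minutes flight time → 9:05 PM UTC.
Ravensport is UTC−2:00, so local arrival = 9:05 PM − 2:00 = 7:05 PM on Sep 25.
Layover = 11:45 PM − 7:05 PM = 4 hours 40 minutes.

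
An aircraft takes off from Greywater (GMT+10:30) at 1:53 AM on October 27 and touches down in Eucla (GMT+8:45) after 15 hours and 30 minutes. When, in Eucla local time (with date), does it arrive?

3:38 PM on October 27

Eucla is 1:45 behind Greywater.
After 15 hours 30 minutes it is 5:23 PM in Greywater.
Shift by the zone difference: 5:23 PM − 1:45 = 3:38 PM on Oct 27 in Eucla.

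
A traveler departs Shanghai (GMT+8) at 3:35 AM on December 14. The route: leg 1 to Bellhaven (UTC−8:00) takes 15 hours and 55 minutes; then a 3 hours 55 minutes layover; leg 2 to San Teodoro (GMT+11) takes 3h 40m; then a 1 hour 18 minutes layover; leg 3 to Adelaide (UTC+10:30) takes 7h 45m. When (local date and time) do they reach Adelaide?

Convert departure to UTC: 3:35 AM − 8:00 = 7:35 PM UTC on Dec 13.
Add 15 hours and 55 minutes leg 1 → 11:30 AM UTC (Dec 14).
Add 3 hours and 55 minutes layover in Bellhaven → 3:25 PM UTC.
Add 3 hours and 40 minutes leg 2 → 7:05 PM UTC.
Add 1 hour 18 minutes layover in San Teodoro → 8:23 PM UTC.
Add 7 hours and 45 minutes leg 3 → 4:08 AM UTC (Dec 15).
Adelaide is UTC+10:30, so local arrival = 4:08 AM + 10:30 = 2:38 PM on Dec 15.

2:38 PM on Dec 15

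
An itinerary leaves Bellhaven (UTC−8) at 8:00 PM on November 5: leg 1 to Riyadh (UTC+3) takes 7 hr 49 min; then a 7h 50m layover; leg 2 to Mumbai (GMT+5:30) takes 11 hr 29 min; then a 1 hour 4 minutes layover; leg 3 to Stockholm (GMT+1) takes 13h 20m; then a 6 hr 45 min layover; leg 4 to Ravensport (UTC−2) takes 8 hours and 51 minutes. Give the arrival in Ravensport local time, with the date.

11:08 AM on Nov 8

Convert departure to UTC: 8:00 PM + 8:00 = 4:00 AM UTC on Nov 6.
Add 7 hours 49 minutes leg 1 → 11:49 AM UTC.
Add 7 hours and 50 minutes layover in Riyadh → 7:39 PM UTC.
Add 11 hours and 29 minutes leg 2 → 7:08 AM UTC (Nov 7).
Add 1 hour and 4 minutes layover in Mumbai → 8:12 AM UTC.
Add 13 hours 20 minutes leg 3 → 9:32 PM UTC.
Add 6 hours 45 minutes layover in Stockholm → 4:17 AM UTC (Nov 8).
Add 8 hours and 51 minutes leg 4 → 1:08 PM UTC.
Ravensport is UTC−2:00, so local arrival = 1:08 PM − 2:00 = 11:08 AM on Nov 8.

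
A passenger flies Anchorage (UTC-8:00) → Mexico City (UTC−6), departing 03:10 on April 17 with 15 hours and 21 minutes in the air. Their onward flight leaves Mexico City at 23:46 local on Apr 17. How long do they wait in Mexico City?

3 hours 15 minutes

Convert departure to UTC: 03:10 + 8:00 = 11:10 UTC on Apr 17.
Add 15 hours 21 minutes flight time → 02:31 UTC (Apr 18).
Mexico City is UTC−6:00, so local arrival = 02:31 − 6:00 = 20:31 on Apr 17.
Layover = 23:46 − 20:31 = 3 hours 15 minutes.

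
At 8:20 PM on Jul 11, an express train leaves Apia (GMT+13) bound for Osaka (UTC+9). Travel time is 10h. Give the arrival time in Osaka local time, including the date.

2:20 AM on July 12

Convert departure to UTC: 8:20 PM − 13:00 = 7:20 AM UTC on Jul 11.
Add 10 hours travel time → 5:20 PM UTC.
Osaka is UTC+9:00, so local arrival = 5:20 PM + 9:00 = 2:20 AM on Jul 12.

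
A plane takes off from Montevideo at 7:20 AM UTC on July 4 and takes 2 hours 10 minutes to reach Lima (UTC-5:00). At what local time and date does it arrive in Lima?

Departure is given in UTC: 7:20 AM on Jul 4.
Add 2 hours and 10 minutes → 9:30 AM UTC.
Lima is UTC−5:00: 9:30 AM − 5:00 = 4:30 AM on Jul 4.

4:30 AM on Jul 4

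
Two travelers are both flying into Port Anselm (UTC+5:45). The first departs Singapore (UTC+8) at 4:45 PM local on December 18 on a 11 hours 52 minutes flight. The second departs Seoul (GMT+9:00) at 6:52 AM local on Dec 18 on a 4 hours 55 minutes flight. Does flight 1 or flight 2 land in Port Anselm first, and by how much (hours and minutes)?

the second, by 17 hours 50 minutes

Flight 1 in UTC: 4:45 PM − 8:00 = 8:45 AM on Dec 18.
+11 hours 52 minutes → arrive 8:37 PM UTC on Dec 18.
Flight 2 in UTC: 6:52 AM − 9:00 = 9:52 PM on Dec 17.
+4 hours and 55 minutes → arrive 2:47 AM UTC on Dec 18.
Flight 2 lands earlier by 17 hours 50 minutes.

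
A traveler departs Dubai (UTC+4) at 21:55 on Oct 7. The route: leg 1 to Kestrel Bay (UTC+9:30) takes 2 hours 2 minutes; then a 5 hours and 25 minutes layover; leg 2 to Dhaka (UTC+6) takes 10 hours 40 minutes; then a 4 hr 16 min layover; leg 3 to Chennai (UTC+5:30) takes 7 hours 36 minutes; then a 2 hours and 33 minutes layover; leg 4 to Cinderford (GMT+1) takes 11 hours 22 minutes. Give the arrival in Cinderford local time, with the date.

Convert departure to UTC: 21:55 − 4:00 = 17:55 UTC on Oct 7.
Add 2 hours and 2 minutes leg 1 → 19:57 UTC.
Add 5 hours 25 minutes layover in Kestrel Bay → 01:22 UTC (Oct 8).
Add 10 hours and 40 minutes leg 2 → 12:02 UTC.
Add 4 hours 16 minutes layover in Dhaka → 16:18 UTC.
Add 7 hours 36 minutes leg 3 → 23:54 UTC.
Add 2 hours 33 minutes layover in Chennai → 02:27 UTC (Oct 9).
Add 11 hours 22 minutes leg 4 → 13:49 UTC.
Cinderford is UTC+1:00, so local arrival = 13:49 + 1:00 = 14:49 on Oct 9.

14:49 on October 9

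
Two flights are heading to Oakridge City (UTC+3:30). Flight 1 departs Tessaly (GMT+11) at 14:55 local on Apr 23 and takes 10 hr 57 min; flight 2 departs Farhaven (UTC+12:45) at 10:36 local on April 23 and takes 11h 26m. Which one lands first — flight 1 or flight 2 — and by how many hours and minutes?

Flight 1 in UTC: 14:55 − 11:00 = 03:55 on Apr 23.
+10 hours and 57 minutes → arrive 14:52 UTC on Apr 23.
Flight 2 in UTC: 10:36 − 12:45 = 21:51 on Apr 22.
+11 hours and 26 minutes → arrive 09:17 UTC on Apr 23.
Flight 2 lands earlier by 5 hours 35 minutes.

the second, by 5 hours 35 minutes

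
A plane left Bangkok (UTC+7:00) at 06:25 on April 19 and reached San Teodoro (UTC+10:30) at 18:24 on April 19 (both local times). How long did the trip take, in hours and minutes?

8 hours 29 minutes

Departure in UTC: 06:25 − 7:00 = 23:25 on Apr 18.
Arrival in UTC: 18:24 − 10:30 = 07:54 on Apr 19.
Elapsed = 07:54 − 23:25 (+1 day) = 8 hours 29 minutes.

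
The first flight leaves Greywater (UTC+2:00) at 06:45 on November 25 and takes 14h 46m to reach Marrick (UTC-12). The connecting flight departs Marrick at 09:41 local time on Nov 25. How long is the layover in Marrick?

Convert departure to UTC: 06:45 − 2:00 = 04:45 UTC on Nov 25.
Add 14 hours 46 minutes flight time → 19:31 UTC.
Marrick is UTC−12:00, so local arrival = 19:31 − 12:00 = 07:31 on Nov 25.
Layover = 09:41 − 07:31 = 2 hours 10 minutes.

2 hours 10 minutes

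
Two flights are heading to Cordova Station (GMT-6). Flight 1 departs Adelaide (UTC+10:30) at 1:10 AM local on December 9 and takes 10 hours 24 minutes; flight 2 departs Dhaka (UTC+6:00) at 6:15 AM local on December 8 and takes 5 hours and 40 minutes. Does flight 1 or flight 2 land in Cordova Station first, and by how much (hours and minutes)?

the second, by 19 hours 9 minutes

Flight 1 in UTC: 1:10 AM − 10:30 = 2:40 PM on Dec 8.
+10 hours 24 minutes → arrive 1:04 AM UTC on Dec 9.
Flight 2 in UTC: 6:15 AM − 6:00 = 12:15 AM on Dec 8.
+5 hours and 40 minutes → arrive 5:55 AM UTC on Dec 8.
Flight 2 lands earlier by 19 hours 9 minutes.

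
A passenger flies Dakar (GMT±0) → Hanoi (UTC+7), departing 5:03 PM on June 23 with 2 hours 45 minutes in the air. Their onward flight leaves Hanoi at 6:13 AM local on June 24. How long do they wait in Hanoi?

Dakar is at UTC+0, so departure is already 5:03 PM UTC on Jun 23.
Add 2 hours 45 minutes flight time → 7:48 PM UTC.
Hanoi is UTC+7:00, so local arrival = 7:48 PM + 7:00 = 2:48 AM on Jun 24.
Layover = 6:13 AM − 2:48 AM = 3 hours 25 minutes.

3 hours 25 minutes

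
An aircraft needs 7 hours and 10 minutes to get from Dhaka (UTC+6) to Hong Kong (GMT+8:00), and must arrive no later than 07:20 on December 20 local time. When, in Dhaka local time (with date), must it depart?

Target arrival in UTC: 07:20 − 8:00 = 23:20 on Dec 19.
Subtract 7 hours and 10 minutes → departure 16:10 UTC on Dec 19.
Dhaka is UTC+6:00: 16:10 + 6:00 = 22:10 on Dec 19.

22:10 on December 19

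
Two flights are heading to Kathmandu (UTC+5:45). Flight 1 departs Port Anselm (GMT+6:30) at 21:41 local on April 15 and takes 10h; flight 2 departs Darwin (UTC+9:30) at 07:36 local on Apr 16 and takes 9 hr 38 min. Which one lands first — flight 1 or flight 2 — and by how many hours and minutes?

the first, by 6 hours 33 minutes

Flight 1 in UTC: 21:41 − 6:30 = 15:11 on Apr 15.
+10 hours → arrive 01:11 UTC on Apr 16.
Flight 2 in UTC: 07:36 − 9:30 = 22:06 on Apr 15.
+9 hours and 38 minutes → arrive 07:44 UTC on Apr 16.
Flight 1 lands earlier by 6 hours 33 minutes.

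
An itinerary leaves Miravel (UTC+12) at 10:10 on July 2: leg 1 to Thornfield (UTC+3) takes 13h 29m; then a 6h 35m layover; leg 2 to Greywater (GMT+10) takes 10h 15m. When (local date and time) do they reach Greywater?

14:29 on July 3

Convert departure to UTC: 10:10 − 12:00 = 22:10 UTC on Jul 1.
Add 13 hours 29 minutes leg 1 → 11:39 UTC (Jul 2).
Add 6 hours and 35 minutes layover in Thornfield → 18:14 UTC.
Add 10 hours and 15 minutes leg 2 → 04:29 UTC (Jul 3).
Greywater is UTC+10:00, so local arrival = 04:29 + 10:00 = 14:29 on Jul 3.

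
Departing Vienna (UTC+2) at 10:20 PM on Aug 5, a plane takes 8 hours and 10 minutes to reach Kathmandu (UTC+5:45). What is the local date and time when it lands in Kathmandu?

10:15 AM on August 6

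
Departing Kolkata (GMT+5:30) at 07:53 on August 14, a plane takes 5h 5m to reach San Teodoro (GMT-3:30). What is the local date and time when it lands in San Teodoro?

Convert departure to UTC: 07:53 − 5:30 = 02:23 UTC on Aug 14.
Add 5 hours 5 minutes travel time → 07:28 UTC.
San Teodoro is UTC−3:30, so local arrival = 07:28 − 3:30 = 03:58 on Aug 14.

03:58 on August 14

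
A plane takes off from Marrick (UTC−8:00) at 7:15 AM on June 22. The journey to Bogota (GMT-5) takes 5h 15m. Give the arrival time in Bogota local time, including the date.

3:30 PM on Jun 22

Bogota is 3:00 ahead of Marrick.
After 5 hours and 15 minutes it is 12:30 PM in Marrick.
Shift by the zone difference: 12:30 PM + 3:00 = 3:30 PM on Jun 22 in Bogota.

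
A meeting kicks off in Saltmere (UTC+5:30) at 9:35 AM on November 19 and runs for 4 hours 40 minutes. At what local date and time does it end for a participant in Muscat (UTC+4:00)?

Convert start to UTC: 9:35 AM − 5:30 = 4:05 AM UTC on Nov 19.
Add 4 hours and 40 minutes duration → 8:45 AM UTC.
Muscat is UTC+4:00, so local end time = 8:45 AM + 4:00 = 12:45 PM on Nov 19.

12:45 PM on Nov 19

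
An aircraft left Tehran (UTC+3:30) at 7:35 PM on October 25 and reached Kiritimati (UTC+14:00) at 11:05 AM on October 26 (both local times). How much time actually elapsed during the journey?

Departure in UTC: 7:35 PM − 3:30 = 4:05 PM on Oct 25.
Arrival in UTC: 11:05 AM − 14:00 = 9:05 PM on Oct 25.
Elapsed = 9:05 PM − 4:05 PM = 5 hours.

5 hours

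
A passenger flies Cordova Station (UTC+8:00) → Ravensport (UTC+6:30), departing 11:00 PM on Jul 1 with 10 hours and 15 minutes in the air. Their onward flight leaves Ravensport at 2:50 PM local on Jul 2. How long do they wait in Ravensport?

Convert departure to UTC: 11:00 PM − 8:00 = 3:00 PM UTC on Jul 1.
Add 10 hours and 15 minutes flight time → 1:15 AM UTC (Jul 2).
Ravensport is UTC+6:30, so local arrival = 1:15 AM + 6:30 = 7:45 AM on Jul 2.
Layover = 2:50 PM − 7:45 AM = 7 hours 5 minutes.

7 hours 5 minutes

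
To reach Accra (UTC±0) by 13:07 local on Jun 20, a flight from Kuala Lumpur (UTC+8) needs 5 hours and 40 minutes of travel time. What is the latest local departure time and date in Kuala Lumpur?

15:27 on Jun 20

Target arrival is already UTC: 13:07 on Jun 20.
Subtract 5 hours 40 minutes → departure 07:27 UTC on Jun 20.
Kuala Lumpur is UTC+8:00: 07:27 + 8:00 = 15:27 on Jun 20.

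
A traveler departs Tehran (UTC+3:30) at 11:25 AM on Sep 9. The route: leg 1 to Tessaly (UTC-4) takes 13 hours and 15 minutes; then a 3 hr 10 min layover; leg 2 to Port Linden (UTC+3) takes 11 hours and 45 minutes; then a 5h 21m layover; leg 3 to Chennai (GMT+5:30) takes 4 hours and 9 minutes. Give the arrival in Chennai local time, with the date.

Convert departure to UTC: 11:25 AM − 3:30 = 7:55 AM UTC on Sep 9.
Add 13 hours 15 minutes leg 1 → 9:10 PM UTC.
Add 3 hours 10 minutes layover in Tessaly → 12:20 AM UTC (Sep 10).
Add 11 hours and 45 minutes leg 2 → 12:05 PM UTC.
Add 5 hours 21 minutes layover in Port Linden → 5:26 PM UTC.
Add 4 hours 9 minutes leg 3 → 9:35 PM UTC.
Chennai is UTC+5:30, so local arrival = 9:35 PM + 5:30 = 3:05 AM on Sep 11.

3:05 AM on Sep 11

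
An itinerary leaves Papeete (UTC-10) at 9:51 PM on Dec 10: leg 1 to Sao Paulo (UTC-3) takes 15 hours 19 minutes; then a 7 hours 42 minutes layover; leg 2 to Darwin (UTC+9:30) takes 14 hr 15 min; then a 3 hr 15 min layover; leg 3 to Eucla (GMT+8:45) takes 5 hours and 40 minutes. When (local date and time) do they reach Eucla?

2:47 PM on Dec 13

Convert departure to UTC: 9:51 PM + 10:00 = 7:51 AM UTC on Dec 11.
Add 15 hours 19 minutes leg 1 → 11:10 PM UTC.
Add 7 hours and 42 minutes layover in Sao Paulo → 6:52 AM UTC (Dec 12).
Add 14 hours and 15 minutes leg 2 → 9:07 PM UTC.
Add 3 hours and 15 minutes layover in Darwin → 12:22 AM UTC (Dec 13).
Add 5 hours 40 minutes leg 3 → 6:02 AM UTC.
Eucla is UTC+8:45, so local arrival = 6:02 AM + 8:45 = 2:47 PM on Dec 13.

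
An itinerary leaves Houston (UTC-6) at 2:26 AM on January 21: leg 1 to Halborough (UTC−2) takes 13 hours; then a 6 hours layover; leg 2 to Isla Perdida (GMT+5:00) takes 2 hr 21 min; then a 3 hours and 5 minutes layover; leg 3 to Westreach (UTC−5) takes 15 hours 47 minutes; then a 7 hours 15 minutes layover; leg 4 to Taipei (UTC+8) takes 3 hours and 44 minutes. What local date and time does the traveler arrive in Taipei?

7:38 PM on Jan 23

Convert departure to UTC: 2:26 AM + 6:00 = 8:26 AM UTC on Jan 21.
Add 13 hours leg 1 → 9:26 PM UTC.
Add 6 hours layover in Halborough → 3:26 AM UTC (Jan 22).
Add 2 hours and 21 minutes leg 2 → 5:47 AM UTC.
Add 3 hours 5 minutes layover in Isla Perdida → 8:52 AM UTC.
Add 15 hours 47 minutes leg 3 → 12:39 AM UTC (Jan 23).
Add 7 hours and 15 minutes layover in Westreach → 7:54 AM UTC.
Add 3 hours and 44 minutes leg 4 → 11:38 AM UTC.
Taipei is UTC+8:00, so local arrival = 11:38 AM + 8:00 = 7:38 PM on Jan 23.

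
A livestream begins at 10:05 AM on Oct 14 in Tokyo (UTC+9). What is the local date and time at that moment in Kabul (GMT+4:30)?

5:35 AM on October 14

In UTC: 10:05 AM − 9:00 = 1:05 AM on Oct 14.
Kabul is UTC+4:30: 1:05 AM + 4:30 = 5:35 AM on Oct 14.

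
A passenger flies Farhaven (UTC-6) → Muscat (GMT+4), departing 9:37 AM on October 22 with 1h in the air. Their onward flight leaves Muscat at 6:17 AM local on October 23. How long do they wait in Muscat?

Convert departure to UTC: 9:37 AM + 6:00 = 3:37 PM UTC on Oct 22.
Add 1 hour flight time → 4:37 PM UTC.
Muscat is UTC+4:00, so local arrival = 4:37 PM + 4:00 = 8:37 PM on Oct 22.
Layover = 6:17 AM − 8:37 PM (+1 day) = 9 hours 40 minutes.

9 hours 40 minutes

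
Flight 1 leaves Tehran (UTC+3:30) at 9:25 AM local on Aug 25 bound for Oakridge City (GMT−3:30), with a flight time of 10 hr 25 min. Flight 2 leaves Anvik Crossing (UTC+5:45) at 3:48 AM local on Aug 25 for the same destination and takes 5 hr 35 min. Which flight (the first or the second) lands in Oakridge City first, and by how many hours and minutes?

Flight 1 in UTC: 9:25 AM − 3:30 = 5:55 AM on Aug 25.
+10 hours and 25 minutes → arrive 4:20 PM UTC on Aug 25.
Flight 2 in UTC: 3:48 AM − 5:45 = 10:03 PM on Aug 24.
+5 hours and 35 minutes → arrive 3:38 AM UTC on Aug 25.
Flight 2 lands earlier by 12 hours 42 minutes.

the second, by 12 hours 42 minutes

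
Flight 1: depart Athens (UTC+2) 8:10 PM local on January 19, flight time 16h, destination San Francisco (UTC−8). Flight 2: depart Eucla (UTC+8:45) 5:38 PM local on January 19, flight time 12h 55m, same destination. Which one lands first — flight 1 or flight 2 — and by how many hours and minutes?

the second, by 12 hours 22 minutes

Flight 1 in UTC: 8:10 PM − 2:00 = 6:10 PM on Jan 19.
+16 hours → arrive 10:10 AM UTC on Jan 20.
Flight 2 in UTC: 5:38 PM − 8:45 = 8:53 AM on Jan 19.
+12 hours and 55 minutes → arrive 9:48 PM UTC on Jan 19.
Flight 2 lands earlier by 12 hours 22 minutes.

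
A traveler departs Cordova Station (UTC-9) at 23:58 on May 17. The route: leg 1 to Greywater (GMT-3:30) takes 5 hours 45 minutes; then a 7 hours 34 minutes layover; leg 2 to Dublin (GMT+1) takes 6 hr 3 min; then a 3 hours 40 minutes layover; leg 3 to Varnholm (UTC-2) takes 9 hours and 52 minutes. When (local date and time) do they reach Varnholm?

15:52 on May 19

Convert departure to UTC: 23:58 + 9:00 = 08:58 UTC on May 18.
Add 5 hours and 45 minutes leg 1 → 14:43 UTC.
Add 7 hours 34 minutes layover in Greywater → 22:17 UTC.
Add 6 hours 3 minutes leg 2 → 04:20 UTC (May 19).
Add 3 hours and 40 minutes layover in Dublin → 08:00 UTC.
Add 9 hours 52 minutes leg 3 → 17:52 UTC.
Varnholm is UTC−2:00, so local arrival = 17:52 − 2:00 = 15:52 on May 19.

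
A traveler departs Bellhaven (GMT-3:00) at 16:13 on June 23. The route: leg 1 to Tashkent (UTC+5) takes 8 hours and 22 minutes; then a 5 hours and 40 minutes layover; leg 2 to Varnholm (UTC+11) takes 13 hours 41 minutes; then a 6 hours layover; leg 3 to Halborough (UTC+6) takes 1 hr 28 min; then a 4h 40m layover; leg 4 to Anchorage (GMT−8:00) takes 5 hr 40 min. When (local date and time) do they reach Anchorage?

08:44 on June 25

Convert departure to UTC: 16:13 + 3:00 = 19:13 UTC on Jun 23.
Add 8 hours and 22 minutes leg 1 → 03:35 UTC (Jun 24).
Add 5 hours 40 minutes layover in Tashkent → 09:15 UTC.
Add 13 hours 41 minutes leg 2 → 22:56 UTC.
Add 6 hours layover in Varnholm → 04:56 UTC (Jun 25).
Add 1 hour and 28 minutes leg 3 → 06:24 UTC.
Add 4 hours and 40 minutes layover in Halborough → 11:04 UTC.
Add 5 hours and 40 minutes leg 4 → 16:44 UTC.
Anchorage is UTC−8:00, so local arrival = 16:44 − 8:00 = 08:44 on Jun 25.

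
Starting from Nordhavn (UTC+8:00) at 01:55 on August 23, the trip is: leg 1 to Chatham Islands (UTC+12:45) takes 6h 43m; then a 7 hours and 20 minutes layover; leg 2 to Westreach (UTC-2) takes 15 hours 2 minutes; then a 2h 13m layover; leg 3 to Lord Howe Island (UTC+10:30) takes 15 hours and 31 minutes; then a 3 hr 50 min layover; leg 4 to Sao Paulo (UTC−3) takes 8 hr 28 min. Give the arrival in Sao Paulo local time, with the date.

Convert departure to UTC: 01:55 − 8:00 = 17:55 UTC on Aug 22.
Add 6 hours 43 minutes leg 1 → 00:38 UTC (Aug 23).
Add 7 hours and 20 minutes layover in Chatham Islands → 07:58 UTC.
Add 15 hours 2 minutes leg 2 → 23:00 UTC.
Add 2 hours 13 minutes layover in Westreach → 01:13 UTC (Aug 24).
Add 15 hours and 31 minutes leg 3 → 16:44 UTC.
Add 3 hours and 50 minutes layover in Lord Howe Island → 20:34 UTC.
Add 8 hours 28 minutes leg 4 → 05:02 UTC (Aug 25).
Sao Paulo is UTC−3:00, so local arrival = 05:02 − 3:00 = 02:02 on Aug 25.

02:02 on Aug 25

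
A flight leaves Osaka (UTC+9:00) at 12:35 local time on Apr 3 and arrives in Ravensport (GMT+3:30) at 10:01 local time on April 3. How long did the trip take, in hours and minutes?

2 hours 56 minutes

Departure in UTC: 12:35 − 9:00 = 03:35 on Apr 3.
Arrival in UTC: 10:01 − 3:30 = 06:31 on Apr 3.
Elapsed = 06:31 − 03:35 = 2 hours 56 minutes.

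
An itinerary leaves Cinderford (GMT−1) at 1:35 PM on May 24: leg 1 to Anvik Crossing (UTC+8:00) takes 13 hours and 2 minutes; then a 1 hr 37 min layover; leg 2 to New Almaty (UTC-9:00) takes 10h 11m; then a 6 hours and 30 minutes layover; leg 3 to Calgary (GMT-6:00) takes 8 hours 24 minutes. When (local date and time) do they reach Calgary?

12:19 AM on May 26

Convert departure to UTC: 1:35 PM + 1:00 = 2:35 PM UTC on May 24.
Add 13 hours 2 minutes leg 1 → 3:37 AM UTC (May 25).
Add 1 hour 37 minutes layover in Anvik Crossing → 5:14 AM UTC.
Add 10 hours and 11 minutes leg 2 → 3:25 PM UTC.
Add 6 hours and 30 minutes layover in New Almaty → 9:55 PM UTC.
Add 8 hours 24 minutes leg 3 → 6:19 AM UTC (May 26).
Calgary is UTC−6:00, so local arrival = 6:19 AM − 6:00 = 12:19 AM on May 26.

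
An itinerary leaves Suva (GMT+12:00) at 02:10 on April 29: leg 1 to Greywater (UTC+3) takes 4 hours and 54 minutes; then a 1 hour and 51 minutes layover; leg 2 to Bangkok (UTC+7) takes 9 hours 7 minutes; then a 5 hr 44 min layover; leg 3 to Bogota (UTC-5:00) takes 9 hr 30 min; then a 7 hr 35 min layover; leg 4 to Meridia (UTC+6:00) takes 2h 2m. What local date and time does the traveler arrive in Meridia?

Convert departure to UTC: 02:10 − 12:00 = 14:10 UTC on Apr 28.
Add 4 hours 54 minutes leg 1 → 19:04 UTC.
Add 1 hour 51 minutes layover in Greywater → 20:55 UTC.
Add 9 hours 7 minutes leg 2 → 06:02 UTC (Apr 29).
Add 5 hours and 44 minutes layover in Bangkok → 11:46 UTC.
Add 9 hours 30 minutes leg 3 → 21:16 UTC.
Add 7 hours and 35 minutes layover in Bogota → 04:51 UTC (Apr 30).
Add 2 hours 2 minutes leg 4 → 06:53 UTC.
Meridia is UTC+6:00, so local arrival = 06:53 + 6:00 = 12:53 on Apr 30.

12:53 on Apr 30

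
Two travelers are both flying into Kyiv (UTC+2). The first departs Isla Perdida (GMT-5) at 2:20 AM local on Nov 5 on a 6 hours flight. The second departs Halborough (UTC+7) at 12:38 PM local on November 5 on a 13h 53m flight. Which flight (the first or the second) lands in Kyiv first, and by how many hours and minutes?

the first, by 6 hours 11 minutes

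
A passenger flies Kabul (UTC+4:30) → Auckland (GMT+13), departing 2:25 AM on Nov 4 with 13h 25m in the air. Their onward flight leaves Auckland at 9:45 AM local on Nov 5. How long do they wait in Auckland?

9 hours 25 minutes

Convert departure to UTC: 2:25 AM − 4:30 = 9:55 PM UTC on Nov 3.
Add 13 hours 25 minutes flight time → 11:20 AM UTC (Nov 4).
Auckland is UTC+13:00, so local arrival = 11:20 AM + 13:00 = 12:20 AM on Nov 5.
Layover = 9:45 AM − 12:20 AM = 9 hours 25 minutes.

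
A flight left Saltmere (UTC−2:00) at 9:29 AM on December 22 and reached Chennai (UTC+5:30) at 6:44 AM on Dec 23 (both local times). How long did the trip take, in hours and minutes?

13 hours 45 minutes

Chennai is 7:30 ahead of Saltmere.
Clock-face elapsed time (ignoring zones) is 21 hours 15 minutes.
Actual elapsed = 21 hours 15 minutes − 7:30 = 13 hours 45 minutes.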